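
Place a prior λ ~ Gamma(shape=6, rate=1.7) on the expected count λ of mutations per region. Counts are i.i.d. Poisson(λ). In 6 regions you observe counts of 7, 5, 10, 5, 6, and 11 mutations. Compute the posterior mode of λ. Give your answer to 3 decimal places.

λ̂_MAP = 6.364

Σxᵢ = 7+5+10+5+6+11 = 44, with n = 6.
Posterior ∝ λ^5e^(−1.7λ) · λ^44e^(−6λ) = λ^49e^(−7.7λ), i.e. Gamma(shape=50, rate=7.7).
The mode of a Gamma(a, b) with a ≥ 1 (shape–rate) is (a−1)/b = 49/7.7 ≈ 6.364.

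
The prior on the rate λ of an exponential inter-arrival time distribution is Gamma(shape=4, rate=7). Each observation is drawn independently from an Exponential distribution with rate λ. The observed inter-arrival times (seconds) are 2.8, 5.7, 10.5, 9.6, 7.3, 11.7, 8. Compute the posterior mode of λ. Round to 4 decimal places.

The Exponential(rate=λ) likelihood is ∝ λ^n e^(−λΣtᵢ). Here n = 7 and Σtᵢ = 2.8 + 5.7 + 10.5 + 9.6 + 7.3 + 11.7 + 8 = 55.6.
Posterior ∝ λ^3e^(−7λ) · λ^7e^(−55.6λ) = λ^10e^(−62.6λ), i.e. Gamma(11, 62.6).
Mode = (a−1)/b = 10/62.6 ≈ 0.1597.

λ̂_MAP = 0.1597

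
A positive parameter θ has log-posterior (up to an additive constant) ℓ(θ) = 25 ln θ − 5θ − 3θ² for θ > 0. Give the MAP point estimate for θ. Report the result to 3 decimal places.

θ̂_MAP = 1.667

ℓ'(θ) = 25/θ − 5 − 6θ. Setting this to zero and multiplying by θ: 6θ² + 5θ − 25 = 0.
θ = (−5 + √(5² + 4·6·25)) / (2·6) = (−5 + √625) / 12 = (−5 + 25)/12 = 5/3.
ℓ''(θ) = −25/θ² − 6 < 0, confirming a maximum.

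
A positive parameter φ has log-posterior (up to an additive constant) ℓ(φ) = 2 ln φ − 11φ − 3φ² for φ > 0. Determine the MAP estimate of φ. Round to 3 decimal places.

φ̂_MAP = 0.167

ℓ'(φ) = 2/φ − 11 − 6φ. Setting this to zero and multiplying by φ: 6φ² + 11φ − 2 = 0.
φ = (−11 + √(11² + 4·6·2)) / (2·6) = (−11 + √169) / 12 = (−11 + 13)/12 = 1/6.
ℓ''(φ) = −2/φ² − 6 < 0, confirming a maximum.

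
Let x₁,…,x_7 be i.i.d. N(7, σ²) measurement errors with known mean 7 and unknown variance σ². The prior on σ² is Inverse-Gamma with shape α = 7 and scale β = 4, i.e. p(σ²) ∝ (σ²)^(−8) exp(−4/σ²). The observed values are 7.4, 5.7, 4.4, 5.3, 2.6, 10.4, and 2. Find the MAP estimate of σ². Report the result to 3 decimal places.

Sum of squared deviations about the known mean: SS = (7.4−7)² + (5.7−7)² + (4.4−7)² + (5.3−7)² + (2.6−7)² + (10.4−7)² + (2−7)² = 67.42.
The Normal likelihood contributes (σ²)^(−n/2) exp(−SS/(2σ²)), so the posterior is Inverse-Gamma(α + n/2, β + SS/2) = Inverse-Gamma(10.5, 37.71).
The mode of Inverse-Gamma(a, b) is b/(a+1) = 37.71/11.5 ≈ 3.279.

σ̂²_MAP = 3.279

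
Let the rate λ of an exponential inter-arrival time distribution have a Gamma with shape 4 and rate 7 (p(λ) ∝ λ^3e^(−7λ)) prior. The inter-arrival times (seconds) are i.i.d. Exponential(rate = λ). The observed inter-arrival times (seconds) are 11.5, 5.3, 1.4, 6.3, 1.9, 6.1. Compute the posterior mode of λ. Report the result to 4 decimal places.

λ̂_MAP = 0.2278

The Exponential(rate=λ) likelihood is ∝ λ^n e^(−λΣtᵢ). Here n = 6 and Σtᵢ = 11.5 + 5.3 + 1.4 + 6.3 + 1.9 + 6.1 = 32.5.
Posterior ∝ λ^3e^(−7λ) · λ^6e^(−32.5λ) = λ^9e^(−39.5λ), i.e. Gamma(10, 39.5).
Mode = (a−1)/b = 9/39.5 ≈ 0.2278.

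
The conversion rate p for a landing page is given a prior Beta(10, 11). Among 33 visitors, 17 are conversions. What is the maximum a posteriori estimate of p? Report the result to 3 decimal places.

p̂_MAP = 0.500

Prior: Beta(10, 11).
Data: 17 successes in 33 trials. The binomial likelihood contributes p^17(1−p)^16, so the posterior is Beta(10+17, 11+16) = Beta(27, 27).
For Beta(a, b) with a, b > 1 the mode is (a−1)/(a+b−2) = 26/52 ≈ 0.500.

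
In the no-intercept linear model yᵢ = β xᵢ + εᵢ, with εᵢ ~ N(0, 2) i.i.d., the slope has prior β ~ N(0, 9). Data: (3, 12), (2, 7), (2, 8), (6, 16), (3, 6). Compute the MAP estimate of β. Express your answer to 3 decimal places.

log p(β | y) = −Σ(yᵢ − βxᵢ)²/(2·2) − β²/(2·9) + const.
Setting the derivative to zero: Σxᵢ(yᵢ − βxᵢ)/2 − β/9 = 0, so β = Σxᵢyᵢ / (Σxᵢ² + σ²/τ²).
Σxᵢyᵢ = 3·12 + 2·7 + 2·8 + 6·16 + 3·6 = 180; Σxᵢ² = 62; σ²/τ² = 2/9.
β̂_MAP = 180 / (62 + 2/9) = 180/(560/9) = 81/28 ≈ 2.893.

β̂_MAP = 2.893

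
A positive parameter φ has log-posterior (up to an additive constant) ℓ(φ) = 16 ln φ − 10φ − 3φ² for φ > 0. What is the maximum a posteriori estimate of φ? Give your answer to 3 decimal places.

ℓ'(φ) = 16/φ − 10 − 6φ. Setting this to zero and multiplying by φ: 6φ² + 10φ − 16 = 0.
φ = (−10 + √(10² + 4·6·16)) / (2·6) = (−10 + √484) / 12 = (−10 + 22)/12 = 1.
ℓ''(φ) = −16/φ² − 6 < 0, confirming a maximum.

φ̂_MAP = 1.000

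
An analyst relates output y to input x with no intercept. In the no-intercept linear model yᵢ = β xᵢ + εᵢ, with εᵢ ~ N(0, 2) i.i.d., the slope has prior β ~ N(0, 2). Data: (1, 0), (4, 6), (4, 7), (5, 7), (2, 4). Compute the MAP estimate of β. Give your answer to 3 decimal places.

log p(β | y) = −Σ(yᵢ − βxᵢ)²/(2·2) − β²/(2·2) + const.
Setting the derivative to zero: Σxᵢ(yᵢ − βxᵢ)/2 − β/2 = 0, so β = Σxᵢyᵢ / (Σxᵢ² + σ²/τ²).
Σxᵢyᵢ = 1·0 + 4·6 + 4·7 + 5·7 + 2·4 = 95; Σxᵢ² = 62; σ²/τ² = 1.
β̂_MAP = 95 / (62 + 1) = 95/63 ≈ 1.508.

β̂_MAP = 1.508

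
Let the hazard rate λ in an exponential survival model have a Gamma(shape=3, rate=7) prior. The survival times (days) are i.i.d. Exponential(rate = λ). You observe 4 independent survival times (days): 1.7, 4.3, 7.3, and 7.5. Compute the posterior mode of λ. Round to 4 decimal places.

λ̂_MAP = 0.2158

The Exponential(rate=λ) likelihood is ∝ λ^n e^(−λΣtᵢ). Here n = 4 and Σtᵢ = 1.7 + 4.3 + 7.3 + 7.5 = 20.8.
Posterior ∝ λ^2e^(−7λ) · λ^4e^(−20.8λ) = λ^6e^(−27.8λ), i.e. Gamma(7, 27.8).
Mode = (a−1)/b = 6/27.8 ≈ 0.2158.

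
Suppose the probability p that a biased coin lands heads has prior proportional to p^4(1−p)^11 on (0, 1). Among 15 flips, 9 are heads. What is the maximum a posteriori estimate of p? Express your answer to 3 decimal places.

The prior density ∝ p^4(1−p)^11 is the kernel of Beta(5, 12).
Data: 9 successes in 15 trials. The binomial likelihood contributes p^9(1−p)^6, so the posterior is Beta(5+9, 12+6) = Beta(14, 18).
For Beta(a, b) with a, b > 1 the mode is (a−1)/(a+b−2) = 13/30 ≈ 0.433.

p̂_MAP = 0.433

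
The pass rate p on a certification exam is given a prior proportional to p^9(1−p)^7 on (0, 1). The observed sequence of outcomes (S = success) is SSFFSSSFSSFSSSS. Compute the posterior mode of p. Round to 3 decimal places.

p̂_MAP = 0.645

The prior density ∝ p^9(1−p)^7 is the kernel of Beta(10, 8).
Data: 11 successes in 15 trials (from the sequence). The binomial likelihood contributes p^11(1−p)^4, so the posterior is Beta(10+11, 8+4) = Beta(21, 12).
For Beta(a, b) with a, b > 1 the mode is (a−1)/(a+b−2) = 20/31 ≈ 0.645.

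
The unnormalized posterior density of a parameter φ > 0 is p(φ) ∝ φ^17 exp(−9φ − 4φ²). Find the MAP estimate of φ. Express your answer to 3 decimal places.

φ̂_MAP = 1.000

ℓ'(φ) = 17/φ − 9 − 8φ. Setting this to zero and multiplying by φ: 8φ² + 9φ − 17 = 0.
φ = (−9 + √(9² + 4·8·17)) / (2·8) = (−9 + √625) / 16 = (−9 + 25)/16 = 1.
ℓ''(φ) = −17/φ² − 8 < 0, confirming a maximum.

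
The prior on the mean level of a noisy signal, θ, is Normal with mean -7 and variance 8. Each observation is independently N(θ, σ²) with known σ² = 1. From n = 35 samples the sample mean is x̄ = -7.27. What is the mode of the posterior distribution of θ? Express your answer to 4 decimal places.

n = 35, x̄ = -7.27.
For a Normal prior and Normal likelihood with known variance, the posterior is Normal; its mode equals its mean, the precision-weighted average.
Prior precision 1/σ₀² = 1/8 = 0.125; data precision n/σ² = 35/1 = 35.
θ̂ = (0.125·(-7) + 35·(-7.27)) / (0.125 + 35) = (-255.325)/35.125 = -10213/1405 ≈ -7.2690.

θ̂_MAP = -7.2690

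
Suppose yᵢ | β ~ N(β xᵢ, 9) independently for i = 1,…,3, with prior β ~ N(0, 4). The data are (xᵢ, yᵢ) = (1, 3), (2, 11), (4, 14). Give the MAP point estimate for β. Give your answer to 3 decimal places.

β̂_MAP = 3.484

log p(β | y) = −Σ(yᵢ − βxᵢ)²/(2·9) − β²/(2·4) + const.
Setting the derivative to zero: Σxᵢ(yᵢ − βxᵢ)/9 − β/4 = 0, so β = Σxᵢyᵢ / (Σxᵢ² + σ²/τ²).
Σxᵢyᵢ = 1·3 + 2·11 + 4·14 = 81; Σxᵢ² = 21; σ²/τ² = 2.25.
β̂_MAP = 81 / (21 + 2.25) = 81/23.25 ≈ 3.484.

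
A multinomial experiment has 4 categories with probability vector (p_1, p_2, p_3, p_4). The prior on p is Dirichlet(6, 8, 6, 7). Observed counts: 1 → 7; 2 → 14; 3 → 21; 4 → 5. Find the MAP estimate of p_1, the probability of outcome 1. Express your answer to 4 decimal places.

MAP estimate: 0.1714

The posterior is Dirichlet(αᵢ + nᵢ) = Dirichlet(13, 22, 27, 12).
For a Dirichlet(a₁,…,a_K) with all aᵢ > 1, the mode has j-th component (aⱼ − 1)/(Σaᵢ − K).
Here Σaᵢ = 74 and K = 4, so p_1 = (13 − 1)/(74 − 4) = 12/70 ≈ 0.1714.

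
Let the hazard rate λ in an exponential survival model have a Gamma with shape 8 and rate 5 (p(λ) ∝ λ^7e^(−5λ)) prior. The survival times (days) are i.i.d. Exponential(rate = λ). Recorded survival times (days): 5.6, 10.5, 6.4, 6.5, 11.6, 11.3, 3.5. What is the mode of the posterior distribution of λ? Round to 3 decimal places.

The Exponential(rate=λ) likelihood is ∝ λ^n e^(−λΣtᵢ). Here n = 7 and Σtᵢ = 5.6 + 10.5 + 6.4 + 6.5 + 11.6 + 11.3 + 3.5 = 55.4.
Posterior ∝ λ^7e^(−5λ) · λ^7e^(−55.4λ) = λ^14e^(−60.4λ), i.e. Gamma(15, 60.4).
Mode = (a−1)/b = 14/60.4 ≈ 0.232.

λ̂_MAP = 0.232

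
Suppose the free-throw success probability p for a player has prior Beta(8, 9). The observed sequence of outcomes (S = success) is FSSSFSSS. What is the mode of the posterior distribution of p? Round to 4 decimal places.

p̂_MAP = 0.5652

Prior: Beta(8, 9).
Data: 6 successes in 8 trials (from the sequence). The binomial likelihood contributes p^6(1−p)^2, so the posterior is Beta(8+6, 9+2) = Beta(14, 11).
For Beta(a, b) with a, b > 1 the mode is (a−1)/(a+b−2) = 13/23 ≈ 0.5652.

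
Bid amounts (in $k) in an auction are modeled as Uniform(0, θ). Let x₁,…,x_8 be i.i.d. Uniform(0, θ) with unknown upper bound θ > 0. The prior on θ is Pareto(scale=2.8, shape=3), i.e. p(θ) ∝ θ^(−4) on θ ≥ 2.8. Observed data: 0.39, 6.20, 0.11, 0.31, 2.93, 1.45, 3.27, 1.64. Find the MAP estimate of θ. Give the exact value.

The Uniform(0, θ) likelihood is θ^(−n) for θ ≥ max(xᵢ), zero otherwise. Here max(xᵢ) = 6.20.
Posterior ∝ θ^(−4) · θ^(−8) = θ^(−12) on θ ≥ max(2.8, 6.20) = 6.20.
This density is strictly decreasing in θ, so the posterior mode lies at the lower boundary of the support.

θ̂_MAP = 6.20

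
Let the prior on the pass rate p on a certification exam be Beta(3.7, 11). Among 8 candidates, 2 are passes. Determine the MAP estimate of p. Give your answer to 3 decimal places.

p̂_MAP = 0.227

Prior: Beta(3.7, 11).
Data: 2 successes in 8 trials. The binomial likelihood contributes p^2(1−p)^6, so the posterior is Beta(3.7+2, 11+6) = Beta(5.7, 17).
For Beta(a, b) with a, b > 1 the mode is (a−1)/(a+b−2) = 4.7/20.7 ≈ 0.227.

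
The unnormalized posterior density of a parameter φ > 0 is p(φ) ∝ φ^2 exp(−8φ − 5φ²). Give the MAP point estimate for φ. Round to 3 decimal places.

ℓ'(φ) = 2/φ − 8 − 10φ. Setting this to zero and multiplying by φ: 10φ² + 8φ − 2 = 0.
φ = (−8 + √(8² + 4·10·2)) / (2·10) = (−8 + √144) / 20 = (−8 + 12)/20 = 1/5.
ℓ''(φ) = −2/φ² − 10 < 0, confirming a maximum.

φ̂_MAP = 0.200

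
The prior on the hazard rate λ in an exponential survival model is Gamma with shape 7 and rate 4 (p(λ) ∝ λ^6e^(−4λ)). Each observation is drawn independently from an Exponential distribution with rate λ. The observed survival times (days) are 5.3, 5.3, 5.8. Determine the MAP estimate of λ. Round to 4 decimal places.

λ̂_MAP = 0.4412

The Exponential(rate=λ) likelihood is ∝ λ^n e^(−λΣtᵢ). Here n = 3 and Σtᵢ = 5.3 + 5.3 + 5.8 = 16.4.
Posterior ∝ λ^6e^(−4λ) · λ^3e^(−16.4λ) = λ^9e^(−20.4λ), i.e. Gamma(10, 20.4).
Mode = (a−1)/b = 9/20.4 ≈ 0.4412.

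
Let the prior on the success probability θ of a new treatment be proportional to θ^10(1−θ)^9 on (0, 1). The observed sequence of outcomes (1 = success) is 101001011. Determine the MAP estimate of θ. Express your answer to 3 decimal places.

θ̂_MAP = 0.536

The prior density ∝ θ^10(1−θ)^9 is the kernel of Beta(11, 10).
Data: 5 successes in 9 trials (from the sequence). The binomial likelihood contributes θ^5(1−θ)^4, so the posterior is Beta(11+5, 10+4) = Beta(16, 14).
For Beta(a, b) with a, b > 1 the mode is (a−1)/(a+b−2) = 15/28 ≈ 0.536.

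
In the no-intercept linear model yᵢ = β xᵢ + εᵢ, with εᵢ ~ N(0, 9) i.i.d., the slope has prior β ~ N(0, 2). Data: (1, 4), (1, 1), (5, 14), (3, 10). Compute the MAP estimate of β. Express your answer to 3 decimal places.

β̂_MAP = 2.593

log p(β | y) = −Σ(yᵢ − βxᵢ)²/(2·9) − β²/(2·2) + const.
Setting the derivative to zero: Σxᵢ(yᵢ − βxᵢ)/9 − β/2 = 0, so β = Σxᵢyᵢ / (Σxᵢ² + σ²/τ²).
Σxᵢyᵢ = 1·4 + 1·1 + 5·14 + 3·10 = 105; Σxᵢ² = 36; σ²/τ² = 4.5.
β̂_MAP = 105 / (36 + 4.5) = 105/40.5 ≈ 2.593.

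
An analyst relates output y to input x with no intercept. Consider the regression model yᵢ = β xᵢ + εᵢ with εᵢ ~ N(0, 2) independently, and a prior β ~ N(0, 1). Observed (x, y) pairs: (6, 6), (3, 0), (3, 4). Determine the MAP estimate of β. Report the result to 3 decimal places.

β̂_MAP = 0.857

log p(β | y) = −Σ(yᵢ − βxᵢ)²/(2·2) − β²/(2·1) + const.
Setting the derivative to zero: Σxᵢ(yᵢ − βxᵢ)/2 − β/1 = 0, so β = Σxᵢyᵢ / (Σxᵢ² + σ²/τ²).
Σxᵢyᵢ = 6·6 + 3·0 + 3·4 = 48; Σxᵢ² = 54; σ²/τ² = 2.
β̂_MAP = 48 / (54 + 2) = 48/56 ≈ 0.857.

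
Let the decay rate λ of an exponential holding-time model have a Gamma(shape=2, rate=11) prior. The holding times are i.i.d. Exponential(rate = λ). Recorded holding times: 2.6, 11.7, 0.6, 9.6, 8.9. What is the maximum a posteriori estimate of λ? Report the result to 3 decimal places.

λ̂_MAP = 0.135

The Exponential(rate=λ) likelihood is ∝ λ^n e^(−λΣtᵢ). Here n = 5 and Σtᵢ = 2.6 + 11.7 + 0.6 + 9.6 + 8.9 = 33.4.
Posterior ∝ λe^(−11λ) · λ^5e^(−33.4λ) = λ^6e^(−44.4λ), i.e. Gamma(7, 44.4).
Mode = (a−1)/b = 6/44.4 ≈ 0.135.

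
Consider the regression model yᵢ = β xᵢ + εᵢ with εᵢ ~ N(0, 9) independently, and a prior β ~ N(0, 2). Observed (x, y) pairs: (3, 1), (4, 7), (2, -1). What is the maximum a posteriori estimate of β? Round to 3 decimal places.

β̂_MAP = 0.866

log p(β | y) = −Σ(yᵢ − βxᵢ)²/(2·9) − β²/(2·2) + const.
Setting the derivative to zero: Σxᵢ(yᵢ − βxᵢ)/9 − β/2 = 0, so β = Σxᵢyᵢ / (Σxᵢ² + σ²/τ²).
Σxᵢyᵢ = 3·1 + 4·7 + 2·(-1) = 29; Σxᵢ² = 29; σ²/τ² = 4.5.
β̂_MAP = 29 / (29 + 4.5) = 29/33.5 ≈ 0.866.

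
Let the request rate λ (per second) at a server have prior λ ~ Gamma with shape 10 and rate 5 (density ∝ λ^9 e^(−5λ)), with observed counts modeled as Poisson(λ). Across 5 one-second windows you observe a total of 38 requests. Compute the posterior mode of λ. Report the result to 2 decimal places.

λ̂_MAP = 4.70

Σxᵢ = 38, n = 5.
Posterior ∝ λ^9e^(−5λ) · λ^38e^(−5λ) = λ^47e^(−10λ), i.e. Gamma(shape=48, rate=10).
The mode of a Gamma(a, b) with a ≥ 1 (shape–rate) is (a−1)/b = 47/10 ≈ 4.70.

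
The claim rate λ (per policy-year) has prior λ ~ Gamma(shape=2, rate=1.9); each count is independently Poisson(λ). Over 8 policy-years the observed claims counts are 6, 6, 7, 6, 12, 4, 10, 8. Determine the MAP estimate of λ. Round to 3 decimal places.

λ̂_MAP = 6.061

Σxᵢ = 6+6+7+6+12+4+10+8 = 59, with n = 8.
Posterior ∝ λe^(−1.9λ) · λ^59e^(−8λ) = λ^60e^(−9.9λ), i.e. Gamma(shape=61, rate=9.9).
The mode of a Gamma(a, b) with a ≥ 1 (shape–rate) is (a−1)/b = 60/9.9 ≈ 6.061.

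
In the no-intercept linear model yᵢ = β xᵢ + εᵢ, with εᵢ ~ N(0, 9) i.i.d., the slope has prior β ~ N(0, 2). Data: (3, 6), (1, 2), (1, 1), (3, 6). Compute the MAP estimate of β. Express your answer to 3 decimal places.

log p(β | y) = −Σ(yᵢ − βxᵢ)²/(2·9) − β²/(2·2) + const.
Setting the derivative to zero: Σxᵢ(yᵢ − βxᵢ)/9 − β/2 = 0, so β = Σxᵢyᵢ / (Σxᵢ² + σ²/τ²).
Σxᵢyᵢ = 3·6 + 1·2 + 1·1 + 3·6 = 39; Σxᵢ² = 20; σ²/τ² = 4.5.
β̂_MAP = 39 / (20 + 4.5) = 39/24.5 ≈ 1.592.

β̂_MAP = 1.592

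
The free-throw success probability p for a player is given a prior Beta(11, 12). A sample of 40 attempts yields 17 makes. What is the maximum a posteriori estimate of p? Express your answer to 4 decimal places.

p̂_MAP = 0.4426

Prior: Beta(11, 12).
Data: 17 successes in 40 trials. The binomial likelihood contributes p^17(1−p)^23, so the posterior is Beta(11+17, 12+23) = Beta(28, 35).
For Beta(a, b) with a, b > 1 the mode is (a−1)/(a+b−2) = 27/61 ≈ 0.4426.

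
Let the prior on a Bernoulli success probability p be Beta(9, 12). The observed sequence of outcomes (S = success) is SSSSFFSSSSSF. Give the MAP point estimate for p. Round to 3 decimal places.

p̂_MAP = 0.548

Prior: Beta(9, 12).
Data: 9 successes in 12 trials (from the sequence). The binomial likelihood contributes p^9(1−p)^3, so the posterior is Beta(9+9, 12+3) = Beta(18, 15).
For Beta(a, b) with a, b > 1 the mode is (a−1)/(a+b−2) = 17/31 ≈ 0.548.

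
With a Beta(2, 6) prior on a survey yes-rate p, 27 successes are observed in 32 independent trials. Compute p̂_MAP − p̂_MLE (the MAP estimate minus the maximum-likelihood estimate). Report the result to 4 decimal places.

Posterior is Beta(29, 11); MAP = (29−1)/(40−2) = 28/38 ≈ 0.73684.
MLE ignores the prior: p̂_MLE = k/n = 27/32 ≈ 0.84375.
Difference = 28/38 − 27/32 = -65/608 ≈ -0.1069.

MAP − MLE = -0.1069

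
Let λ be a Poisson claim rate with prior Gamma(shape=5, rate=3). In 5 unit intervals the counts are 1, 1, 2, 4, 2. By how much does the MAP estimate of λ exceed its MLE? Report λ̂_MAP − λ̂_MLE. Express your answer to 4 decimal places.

MAP − MLE = -0.2500

Σxᵢ = 10. Posterior is Gamma(15, 8); MAP = (15−1)/8 = 14/8 ≈ 1.75000.
MLE = x̄ = 10/5 ≈ 2.00000.
Difference = 14/8 − 10/5 = -1/4 ≈ -0.2500.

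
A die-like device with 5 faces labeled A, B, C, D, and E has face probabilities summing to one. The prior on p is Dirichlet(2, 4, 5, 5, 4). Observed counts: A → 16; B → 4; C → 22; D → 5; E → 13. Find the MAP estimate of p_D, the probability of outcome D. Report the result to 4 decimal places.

The posterior is Dirichlet(αᵢ + nᵢ) = Dirichlet(18, 8, 27, 10, 17).
For a Dirichlet(a₁,…,a_K) with all aᵢ > 1, the mode has j-th component (aⱼ − 1)/(Σaᵢ − K).
Here Σaᵢ = 80 and K = 5, so p_D = (10 − 1)/(80 − 5) = 9/75 ≈ 0.1200.

MAP estimate of p_D = 0.1200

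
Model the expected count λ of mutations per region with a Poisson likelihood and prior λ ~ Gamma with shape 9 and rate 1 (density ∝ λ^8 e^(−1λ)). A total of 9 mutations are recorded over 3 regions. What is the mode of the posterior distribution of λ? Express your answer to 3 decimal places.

λ̂_MAP = 4.250

Σxᵢ = 9, n = 3.
Posterior ∝ λ^8e^(−1λ) · λ^9e^(−3λ) = λ^17e^(−4λ), i.e. Gamma(shape=18, rate=4).
The mode of a Gamma(a, b) with a ≥ 1 (shape–rate) is (a−1)/b = 17/4 ≈ 4.250.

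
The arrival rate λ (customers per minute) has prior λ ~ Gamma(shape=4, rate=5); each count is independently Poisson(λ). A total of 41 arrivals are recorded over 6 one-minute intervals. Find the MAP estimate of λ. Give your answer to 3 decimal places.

λ̂_MAP = 4.000

Σxᵢ = 41, n = 6.
Posterior ∝ λ^3e^(−5λ) · λ^41e^(−6λ) = λ^44e^(−11λ), i.e. Gamma(shape=45, rate=11).
The mode of a Gamma(a, b) with a ≥ 1 (shape–rate) is (a−1)/b = 44/11 ≈ 4.000.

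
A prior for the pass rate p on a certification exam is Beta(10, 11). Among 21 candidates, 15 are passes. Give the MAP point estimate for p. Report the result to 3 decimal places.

p̂_MAP = 0.600

Prior: Beta(10, 11).
Data: 15 successes in 21 trials. The binomial likelihood contributes p^15(1−p)^6, so the posterior is Beta(10+15, 11+6) = Beta(25, 17).
For Beta(a, b) with a, b > 1 the mode is (a−1)/(a+b−2) = 24/40 ≈ 0.600.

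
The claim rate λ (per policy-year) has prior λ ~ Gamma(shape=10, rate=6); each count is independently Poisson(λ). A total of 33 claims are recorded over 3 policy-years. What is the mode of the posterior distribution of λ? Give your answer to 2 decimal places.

λ̂_MAP = 4.67

Σxᵢ = 33, n = 3.
Posterior ∝ λ^9e^(−6λ) · λ^33e^(−3λ) = λ^42e^(−9λ), i.e. Gamma(shape=43, rate=9).
The mode of a Gamma(a, b) with a ≥ 1 (shape–rate) is (a−1)/b = 42/9 ≈ 4.67.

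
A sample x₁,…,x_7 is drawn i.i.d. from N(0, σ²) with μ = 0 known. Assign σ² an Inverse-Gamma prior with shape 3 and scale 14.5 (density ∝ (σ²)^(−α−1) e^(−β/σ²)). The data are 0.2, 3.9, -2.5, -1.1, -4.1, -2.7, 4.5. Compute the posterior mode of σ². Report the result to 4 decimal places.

Sum of squared deviations about the known mean: SS = (0.2−0)² + (3.9−0)² + (-2.5−0)² + (-1.1−0)² + (-4.1−0)² + (-2.7−0)² + (4.5−0)² = 67.06.
The Normal likelihood contributes (σ²)^(−n/2) exp(−SS/(2σ²)), so the posterior is Inverse-Gamma(α + n/2, β + SS/2) = Inverse-Gamma(6.5, 48.03).
The mode of Inverse-Gamma(a, b) is b/(a+1) = 48.03/7.5 ≈ 6.4040.

σ̂²_MAP = 6.4040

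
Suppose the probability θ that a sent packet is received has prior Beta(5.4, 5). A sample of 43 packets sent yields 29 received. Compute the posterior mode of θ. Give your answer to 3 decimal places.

θ̂_MAP = 0.650

Prior: Beta(5.4, 5).
Data: 29 successes in 43 trials. The binomial likelihood contributes θ^29(1−θ)^14, so the posterior is Beta(5.4+29, 5+14) = Beta(34.4, 19).
For Beta(a, b) with a, b > 1 the mode is (a−1)/(a+b−2) = 33.4/51.4 ≈ 0.650.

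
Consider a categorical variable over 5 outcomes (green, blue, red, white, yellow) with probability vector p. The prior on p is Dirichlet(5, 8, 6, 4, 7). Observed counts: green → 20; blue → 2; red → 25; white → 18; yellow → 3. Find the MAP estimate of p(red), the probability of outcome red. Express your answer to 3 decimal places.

MAP estimate of p(red) = 0.323

The posterior is Dirichlet(αᵢ + nᵢ) = Dirichlet(25, 10, 31, 22, 10).
For a Dirichlet(a₁,…,a_K) with all aᵢ > 1, the mode has j-th component (aⱼ − 1)/(Σaᵢ − K).
Here Σaᵢ = 98 and K = 5, so p(red) = (31 − 1)/(98 − 5) = 30/93 ≈ 0.323.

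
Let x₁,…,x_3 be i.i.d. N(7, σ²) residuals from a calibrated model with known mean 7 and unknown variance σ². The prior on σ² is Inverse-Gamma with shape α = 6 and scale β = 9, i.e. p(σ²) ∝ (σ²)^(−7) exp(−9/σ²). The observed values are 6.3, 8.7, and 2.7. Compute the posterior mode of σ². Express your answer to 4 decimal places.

Sum of squared deviations about the known mean: SS = (6.3−7)² + (8.7−7)² + (2.7−7)² = 21.87.
The Normal likelihood contributes (σ²)^(−n/2) exp(−SS/(2σ²)), so the posterior is Inverse-Gamma(α + n/2, β + SS/2) = Inverse-Gamma(7.5, 19.935).
The mode of Inverse-Gamma(a, b) is b/(a+1) = 19.935/8.5 ≈ 2.3453.

σ̂²_MAP = 2.3453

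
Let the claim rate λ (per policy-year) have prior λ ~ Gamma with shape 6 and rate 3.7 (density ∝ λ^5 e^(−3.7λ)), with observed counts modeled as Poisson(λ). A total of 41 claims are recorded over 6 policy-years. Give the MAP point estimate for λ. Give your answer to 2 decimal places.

λ̂_MAP = 4.74

Σxᵢ = 41, n = 6.
Posterior ∝ λ^5e^(−3.7λ) · λ^41e^(−6λ) = λ^46e^(−9.7λ), i.e. Gamma(shape=47, rate=9.7).
The mode of a Gamma(a, b) with a ≥ 1 (shape–rate) is (a−1)/b = 46/9.7 ≈ 4.74.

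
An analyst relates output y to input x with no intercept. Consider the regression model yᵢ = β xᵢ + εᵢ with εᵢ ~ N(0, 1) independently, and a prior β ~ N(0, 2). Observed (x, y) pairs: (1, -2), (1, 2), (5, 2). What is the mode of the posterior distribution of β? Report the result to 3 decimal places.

log p(β | y) = −Σ(yᵢ − βxᵢ)²/(2·1) − β²/(2·2) + const.
Setting the derivative to zero: Σxᵢ(yᵢ − βxᵢ)/1 − β/2 = 0, so β = Σxᵢyᵢ / (Σxᵢ² + σ²/τ²).
Σxᵢyᵢ = 1·(-2) + 1·2 + 5·2 = 10; Σxᵢ² = 27; σ²/τ² = 0.5.
β̂_MAP = 10 / (27 + 0.5) = 10/27.5 ≈ 0.364.

β̂_MAP = 0.364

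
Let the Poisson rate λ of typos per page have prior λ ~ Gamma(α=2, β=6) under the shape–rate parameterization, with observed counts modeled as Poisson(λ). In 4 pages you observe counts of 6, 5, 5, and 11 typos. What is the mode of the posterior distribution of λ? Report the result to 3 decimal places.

λ̂_MAP = 2.800

Σxᵢ = 6+5+5+11 = 27, with n = 4.
Posterior ∝ λe^(−6λ) · λ^27e^(−4λ) = λ^28e^(−10λ), i.e. Gamma(shape=29, rate=10).
The mode of a Gamma(a, b) with a ≥ 1 (shape–rate) is (a−1)/b = 28/10 ≈ 2.800.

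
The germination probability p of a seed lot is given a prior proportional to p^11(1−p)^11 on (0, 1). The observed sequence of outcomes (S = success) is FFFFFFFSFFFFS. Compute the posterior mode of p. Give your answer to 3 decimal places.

p̂_MAP = 0.371

The prior density ∝ p^11(1−p)^11 is the kernel of Beta(12, 12).
Data: 2 successes in 13 trials (from the sequence). The binomial likelihood contributes p^2(1−p)^11, so the posterior is Beta(12+2, 12+11) = Beta(14, 23).
For Beta(a, b) with a, b > 1 the mode is (a−1)/(a+b−2) = 13/35 ≈ 0.371.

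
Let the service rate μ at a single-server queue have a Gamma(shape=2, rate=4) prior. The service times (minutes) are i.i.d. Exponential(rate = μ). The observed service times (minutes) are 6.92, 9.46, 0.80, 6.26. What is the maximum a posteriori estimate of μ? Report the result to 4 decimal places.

μ̂_MAP = 0.1822

The Exponential(rate=μ) likelihood is ∝ μ^n e^(−μΣtᵢ). Here n = 4 and Σtᵢ = 6.92 + 9.46 + 0.80 + 6.26 = 23.44.
Posterior ∝ μe^(−4μ) · μ^4e^(−23.44μ) = μ^5e^(−27.44μ), i.e. Gamma(6, 27.44).
Mode = (a−1)/b = 5/27.44 ≈ 0.1822.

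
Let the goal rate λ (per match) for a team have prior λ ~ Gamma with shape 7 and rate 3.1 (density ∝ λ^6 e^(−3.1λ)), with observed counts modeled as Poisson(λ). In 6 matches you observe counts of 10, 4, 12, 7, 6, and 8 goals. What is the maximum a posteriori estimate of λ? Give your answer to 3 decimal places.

λ̂_MAP = 5.824

Σxᵢ = 10+4+12+7+6+8 = 47, with n = 6.
Posterior ∝ λ^6e^(−3.1λ) · λ^47e^(−6λ) = λ^53e^(−9.1λ), i.e. Gamma(shape=54, rate=9.1).
The mode of a Gamma(a, b) with a ≥ 1 (shape–rate) is (a−1)/b = 53/9.1 ≈ 5.824.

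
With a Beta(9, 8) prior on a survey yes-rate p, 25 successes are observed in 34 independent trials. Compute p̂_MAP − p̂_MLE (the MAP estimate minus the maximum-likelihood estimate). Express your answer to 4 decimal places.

Posterior is Beta(34, 17); MAP = (34−1)/(51−2) = 33/49 ≈ 0.67347.
MLE ignores the prior: p̂_MLE = k/n = 25/34 ≈ 0.73529.
Difference = 33/49 − 25/34 = -103/1666 ≈ -0.0618.

MAP − MLE = -0.0618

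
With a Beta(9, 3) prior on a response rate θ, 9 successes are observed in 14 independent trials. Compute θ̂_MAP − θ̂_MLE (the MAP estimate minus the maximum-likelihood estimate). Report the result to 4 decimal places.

Posterior is Beta(18, 8); MAP = (18−1)/(26−2) = 17/24 ≈ 0.70833.
MLE ignores the prior: θ̂_MLE = k/n = 9/14 ≈ 0.64286.
Difference = 17/24 − 9/14 = 11/168 ≈ 0.0655.

MAP − MLE = 0.0655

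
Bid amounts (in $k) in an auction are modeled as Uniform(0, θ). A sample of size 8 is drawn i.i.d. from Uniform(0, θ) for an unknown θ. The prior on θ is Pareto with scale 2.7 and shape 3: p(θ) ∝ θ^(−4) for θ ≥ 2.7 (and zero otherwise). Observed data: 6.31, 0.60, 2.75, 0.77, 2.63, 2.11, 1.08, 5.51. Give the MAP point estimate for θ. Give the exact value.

θ̂_MAP = 6.31

The Uniform(0, θ) likelihood is θ^(−n) for θ ≥ max(xᵢ), zero otherwise. Here max(xᵢ) = 6.31.
Posterior ∝ θ^(−4) · θ^(−8) = θ^(−12) on θ ≥ max(2.7, 6.31) = 6.31.
This density is strictly decreasing in θ, so the posterior mode lies at the lower boundary of the support.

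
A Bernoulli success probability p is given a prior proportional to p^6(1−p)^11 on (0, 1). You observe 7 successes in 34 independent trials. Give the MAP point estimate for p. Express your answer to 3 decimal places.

p̂_MAP = 0.255

The prior density ∝ p^6(1−p)^11 is the kernel of Beta(7, 12).
Data: 7 successes in 34 trials. The binomial likelihood contributes p^7(1−p)^27, so the posterior is Beta(7+7, 12+27) = Beta(14, 39).
For Beta(a, b) with a, b > 1 the mode is (a−1)/(a+b−2) = 13/51 ≈ 0.255.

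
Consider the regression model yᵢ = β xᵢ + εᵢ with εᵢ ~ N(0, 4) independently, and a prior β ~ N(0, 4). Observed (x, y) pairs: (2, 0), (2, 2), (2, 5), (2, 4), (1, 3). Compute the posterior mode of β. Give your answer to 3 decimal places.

log p(β | y) = −Σ(yᵢ − βxᵢ)²/(2·4) − β²/(2·4) + const.
Setting the derivative to zero: Σxᵢ(yᵢ − βxᵢ)/4 − β/4 = 0, so β = Σxᵢyᵢ / (Σxᵢ² + σ²/τ²).
Σxᵢyᵢ = 2·0 + 2·2 + 2·5 + 2·4 + 1·3 = 25; Σxᵢ² = 17; σ²/τ² = 1.
β̂_MAP = 25 / (17 + 1) = 25/18 ≈ 1.389.

β̂_MAP = 1.389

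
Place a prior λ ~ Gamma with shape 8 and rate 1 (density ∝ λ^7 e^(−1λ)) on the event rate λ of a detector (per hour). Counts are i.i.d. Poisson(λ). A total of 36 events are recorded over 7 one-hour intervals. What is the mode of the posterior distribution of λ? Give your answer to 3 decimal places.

Σxᵢ = 36, n = 7.
Posterior ∝ λ^7e^(−1λ) · λ^36e^(−7λ) = λ^43e^(−8λ), i.e. Gamma(shape=44, rate=8).
The mode of a Gamma(a, b) with a ≥ 1 (shape–rate) is (a−1)/b = 43/8 ≈ 5.375.

λ̂_MAP = 5.375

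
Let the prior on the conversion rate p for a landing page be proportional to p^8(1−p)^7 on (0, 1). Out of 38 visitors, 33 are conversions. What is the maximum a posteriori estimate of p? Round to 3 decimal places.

The prior density ∝ p^8(1−p)^7 is the kernel of Beta(9, 8).
Data: 33 successes in 38 trials. The binomial likelihood contributes p^33(1−p)^5, so the posterior is Beta(9+33, 8+5) = Beta(42, 13).
For Beta(a, b) with a, b > 1 the mode is (a−1)/(a+b−2) = 41/53 ≈ 0.774.

p̂_MAP = 0.774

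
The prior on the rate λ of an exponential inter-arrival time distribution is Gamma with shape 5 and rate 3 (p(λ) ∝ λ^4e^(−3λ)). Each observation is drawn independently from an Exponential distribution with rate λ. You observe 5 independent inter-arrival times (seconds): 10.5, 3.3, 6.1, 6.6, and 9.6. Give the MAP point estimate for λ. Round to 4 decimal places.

The Exponential(rate=λ) likelihood is ∝ λ^n e^(−λΣtᵢ). Here n = 5 and Σtᵢ = 10.5 + 3.3 + 6.1 + 6.6 + 9.6 = 36.1.
Posterior ∝ λ^4e^(−3λ) · λ^5e^(−36.1λ) = λ^9e^(−39.1λ), i.e. Gamma(10, 39.1).
Mode = (a−1)/b = 9/39.1 ≈ 0.2302.

λ̂_MAP = 0.2302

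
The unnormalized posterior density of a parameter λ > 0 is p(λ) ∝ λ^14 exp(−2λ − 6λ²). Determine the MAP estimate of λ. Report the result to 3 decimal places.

ℓ'(λ) = 14/λ − 2 − 12λ. Setting this to zero and multiplying by λ: 12λ² + 2λ − 14 = 0.
λ = (−2 + √(2² + 4·12·14)) / (2·12) = (−2 + √676) / 24 = (−2 + 26)/24 = 1.
ℓ''(λ) = −14/λ² − 12 < 0, confirming a maximum.

λ̂_MAP = 1.000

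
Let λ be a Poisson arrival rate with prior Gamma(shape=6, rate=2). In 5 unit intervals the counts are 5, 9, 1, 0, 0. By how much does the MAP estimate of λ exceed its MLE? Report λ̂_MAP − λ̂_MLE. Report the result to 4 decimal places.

MAP − MLE = -0.1429

Σxᵢ = 15. Posterior is Gamma(21, 7); MAP = (21−1)/7 = 20/7 ≈ 2.85714.
MLE = x̄ = 15/5 ≈ 3.00000.
Difference = 20/7 − 15/5 = -1/7 ≈ -0.1429.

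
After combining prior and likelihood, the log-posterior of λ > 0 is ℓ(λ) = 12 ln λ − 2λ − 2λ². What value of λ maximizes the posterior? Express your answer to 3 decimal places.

λ̂_MAP = 1.500

ℓ'(λ) = 12/λ − 2 − 4λ. Setting this to zero and multiplying by λ: 4λ² + 2λ − 12 = 0.
λ = (−2 + √(2² + 4·4·12)) / (2·4) = (−2 + √196) / 8 = (−2 + 14)/8 = 3/2.
ℓ''(λ) = −12/λ² − 4 < 0, confirming a maximum.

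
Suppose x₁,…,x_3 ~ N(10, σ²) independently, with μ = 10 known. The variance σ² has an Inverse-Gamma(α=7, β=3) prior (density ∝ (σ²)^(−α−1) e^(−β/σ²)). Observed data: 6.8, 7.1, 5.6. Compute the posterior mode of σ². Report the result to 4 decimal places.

Sum of squared deviations about the known mean: SS = (6.8−10)² + (7.1−10)² + (5.6−10)² = 38.01.
The Normal likelihood contributes (σ²)^(−n/2) exp(−SS/(2σ²)), so the posterior is Inverse-Gamma(α + n/2, β + SS/2) = Inverse-Gamma(8.5, 22.005).
The mode of Inverse-Gamma(a, b) is b/(a+1) = 22.005/9.5 ≈ 2.3163.

σ̂²_MAP = 2.3163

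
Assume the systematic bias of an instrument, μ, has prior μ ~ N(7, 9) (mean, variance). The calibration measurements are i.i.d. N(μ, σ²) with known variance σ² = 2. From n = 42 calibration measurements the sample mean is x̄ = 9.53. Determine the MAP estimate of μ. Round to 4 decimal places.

n = 42, x̄ = 9.53.
For a Normal prior and Normal likelihood with known variance, the posterior is Normal; its mode equals its mean, the precision-weighted average.
Prior precision 1/σ₀² = 1/9; data precision n/σ² = 42/2 = 21.
μ̂ = ((1/9)·7 + 21·9.53) / (1/9 + 21) = (180817/900)/(190/9) = 180817/19000 ≈ 9.5167.

μ̂_MAP = 9.5167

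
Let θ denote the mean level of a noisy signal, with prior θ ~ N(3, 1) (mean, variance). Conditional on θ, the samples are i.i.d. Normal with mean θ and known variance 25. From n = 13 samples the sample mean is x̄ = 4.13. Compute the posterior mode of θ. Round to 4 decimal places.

n = 13, x̄ = 4.13.
For a Normal prior and Normal likelihood with known variance, the posterior is Normal; its mode equals its mean, the precision-weighted average.
Prior precision 1/σ₀² = 1/1 = 1; data precision n/σ² = 13/25 = 0.52.
θ̂ = (1·3 + 0.52·4.13) / (1 + 0.52) = 5.1476/1.52 = 12869/3800 ≈ 3.3866.

θ̂_MAP = 3.3866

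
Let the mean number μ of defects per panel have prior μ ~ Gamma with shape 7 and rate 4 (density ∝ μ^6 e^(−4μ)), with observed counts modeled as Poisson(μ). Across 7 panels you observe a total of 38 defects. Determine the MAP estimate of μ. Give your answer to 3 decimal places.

Σxᵢ = 38, n = 7.
Posterior ∝ μ^6e^(−4μ) · μ^38e^(−7μ) = μ^44e^(−11μ), i.e. Gamma(shape=45, rate=11).
The mode of a Gamma(a, b) with a ≥ 1 (shape–rate) is (a−1)/b = 44/11 ≈ 4.000.

μ̂_MAP = 4.000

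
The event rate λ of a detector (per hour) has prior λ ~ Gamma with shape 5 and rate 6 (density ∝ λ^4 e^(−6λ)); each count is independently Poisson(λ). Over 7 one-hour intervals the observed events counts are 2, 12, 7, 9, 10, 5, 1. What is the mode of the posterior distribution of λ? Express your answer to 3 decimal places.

Σxᵢ = 2+12+7+9+10+5+1 = 46, with n = 7.
Posterior ∝ λ^4e^(−6λ) · λ^46e^(−7λ) = λ^50e^(−13λ), i.e. Gamma(shape=51, rate=13).
The mode of a Gamma(a, b) with a ≥ 1 (shape–rate) is (a−1)/b = 50/13 ≈ 3.846.

λ̂_MAP = 3.846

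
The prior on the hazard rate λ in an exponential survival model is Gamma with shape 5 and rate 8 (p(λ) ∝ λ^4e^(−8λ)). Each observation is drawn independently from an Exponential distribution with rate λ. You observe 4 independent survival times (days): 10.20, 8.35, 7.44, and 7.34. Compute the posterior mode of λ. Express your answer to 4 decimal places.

The Exponential(rate=λ) likelihood is ∝ λ^n e^(−λΣtᵢ). Here n = 4 and Σtᵢ = 10.20 + 8.35 + 7.44 + 7.34 = 33.33.
Posterior ∝ λ^4e^(−8λ) · λ^4e^(−33.33λ) = λ^8e^(−41.33λ), i.e. Gamma(9, 41.33).
Mode = (a−1)/b = 8/41.33 ≈ 0.1936.

λ̂_MAP = 0.1936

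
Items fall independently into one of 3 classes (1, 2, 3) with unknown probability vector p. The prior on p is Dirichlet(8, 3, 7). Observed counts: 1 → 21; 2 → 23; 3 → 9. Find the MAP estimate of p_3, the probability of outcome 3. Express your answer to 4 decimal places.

MAP estimate: 0.2206

The posterior is Dirichlet(αᵢ + nᵢ) = Dirichlet(29, 26, 16).
For a Dirichlet(a₁,…,a_K) with all aᵢ > 1, the mode has j-th component (aⱼ − 1)/(Σaᵢ − K).
Here Σaᵢ = 71 and K = 3, so p_3 = (16 − 1)/(71 − 3) = 15/68 ≈ 0.2206.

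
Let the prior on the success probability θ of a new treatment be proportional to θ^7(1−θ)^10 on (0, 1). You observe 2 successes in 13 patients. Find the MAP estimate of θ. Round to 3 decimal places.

The prior density ∝ θ^7(1−θ)^10 is the kernel of Beta(8, 11).
Data: 2 successes in 13 trials. The binomial likelihood contributes θ^2(1−θ)^11, so the posterior is Beta(8+2, 11+11) = Beta(10, 22).
For Beta(a, b) with a, b > 1 the mode is (a−1)/(a+b−2) = 9/30 ≈ 0.300.

θ̂_MAP = 0.300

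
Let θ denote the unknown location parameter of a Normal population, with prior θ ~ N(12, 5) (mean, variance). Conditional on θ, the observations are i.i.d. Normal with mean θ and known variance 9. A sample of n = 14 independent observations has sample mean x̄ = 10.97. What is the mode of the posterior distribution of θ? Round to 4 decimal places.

n = 14, x̄ = 10.97.
For a Normal prior and Normal likelihood with known variance, the posterior is Normal; its mode equals its mean, the precision-weighted average.
Prior precision 1/σ₀² = 1/5 = 0.2; data precision n/σ² = 14/9.
θ̂ = (0.2·12 + (14/9)·10.97) / (0.2 + 14/9) = (8759/450)/(79/45) = 8759/790 ≈ 11.0873.

θ̂_MAP = 11.0873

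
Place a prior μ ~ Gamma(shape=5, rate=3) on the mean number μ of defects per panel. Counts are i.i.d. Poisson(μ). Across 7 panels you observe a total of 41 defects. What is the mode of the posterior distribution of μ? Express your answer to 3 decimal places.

μ̂_MAP = 4.500

Σxᵢ = 41, n = 7.
Posterior ∝ μ^4e^(−3μ) · μ^41e^(−7μ) = μ^45e^(−10μ), i.e. Gamma(shape=46, rate=10).
The mode of a Gamma(a, b) with a ≥ 1 (shape–rate) is (a−1)/b = 45/10 ≈ 4.500.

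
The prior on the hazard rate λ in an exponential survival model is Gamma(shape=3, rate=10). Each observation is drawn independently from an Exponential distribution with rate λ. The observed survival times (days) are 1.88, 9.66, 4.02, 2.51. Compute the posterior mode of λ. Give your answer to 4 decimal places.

λ̂_MAP = 0.2138

The Exponential(rate=λ) likelihood is ∝ λ^n e^(−λΣtᵢ). Here n = 4 and Σtᵢ = 1.88 + 9.66 + 4.02 + 2.51 = 18.07.
Posterior ∝ λ^2e^(−10λ) · λ^4e^(−18.07λ) = λ^6e^(−28.07λ), i.e. Gamma(7, 28.07).
Mode = (a−1)/b = 6/28.07 ≈ 0.2138.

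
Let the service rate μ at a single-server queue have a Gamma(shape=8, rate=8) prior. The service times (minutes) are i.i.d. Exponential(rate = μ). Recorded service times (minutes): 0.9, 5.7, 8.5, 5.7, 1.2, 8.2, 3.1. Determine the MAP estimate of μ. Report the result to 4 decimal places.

μ̂_MAP = 0.3390

The Exponential(rate=μ) likelihood is ∝ μ^n e^(−μΣtᵢ). Here n = 7 and Σtᵢ = 0.9 + 5.7 + 8.5 + 5.7 + 1.2 + 8.2 + 3.1 = 33.3.
Posterior ∝ μ^7e^(−8μ) · μ^7e^(−33.3μ) = μ^14e^(−41.3μ), i.e. Gamma(15, 41.3).
Mode = (a−1)/b = 14/41.3 ≈ 0.3390.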